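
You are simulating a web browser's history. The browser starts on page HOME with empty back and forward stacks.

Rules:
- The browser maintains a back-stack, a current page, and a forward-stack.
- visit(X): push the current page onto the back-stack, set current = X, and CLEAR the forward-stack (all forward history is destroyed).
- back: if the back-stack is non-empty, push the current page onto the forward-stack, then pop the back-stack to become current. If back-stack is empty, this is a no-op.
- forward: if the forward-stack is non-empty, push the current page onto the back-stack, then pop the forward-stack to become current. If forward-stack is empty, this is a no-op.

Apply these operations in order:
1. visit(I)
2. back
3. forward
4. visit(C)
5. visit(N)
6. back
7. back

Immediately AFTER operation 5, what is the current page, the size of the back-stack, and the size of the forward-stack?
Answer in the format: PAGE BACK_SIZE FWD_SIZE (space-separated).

After 1 (visit(I)): cur=I back=1 fwd=0
After 2 (back): cur=HOME back=0 fwd=1
After 3 (forward): cur=I back=1 fwd=0
After 4 (visit(C)): cur=C back=2 fwd=0
After 5 (visit(N)): cur=N back=3 fwd=0

N 3 0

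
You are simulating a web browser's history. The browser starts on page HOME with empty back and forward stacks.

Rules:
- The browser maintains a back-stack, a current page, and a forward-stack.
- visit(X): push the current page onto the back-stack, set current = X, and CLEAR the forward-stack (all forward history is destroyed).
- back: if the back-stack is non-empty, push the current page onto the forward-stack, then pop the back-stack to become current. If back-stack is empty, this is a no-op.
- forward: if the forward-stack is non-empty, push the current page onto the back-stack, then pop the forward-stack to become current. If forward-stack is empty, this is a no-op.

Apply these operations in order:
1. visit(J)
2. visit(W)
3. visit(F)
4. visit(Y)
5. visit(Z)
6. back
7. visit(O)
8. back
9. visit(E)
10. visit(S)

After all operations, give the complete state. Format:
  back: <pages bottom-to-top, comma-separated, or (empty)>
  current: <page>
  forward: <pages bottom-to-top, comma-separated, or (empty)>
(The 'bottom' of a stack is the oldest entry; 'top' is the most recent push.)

After 1 (visit(J)): cur=J back=1 fwd=0
After 2 (visit(W)): cur=W back=2 fwd=0
After 3 (visit(F)): cur=F back=3 fwd=0
After 4 (visit(Y)): cur=Y back=4 fwd=0
After 5 (visit(Z)): cur=Z back=5 fwd=0
After 6 (back): cur=Y back=4 fwd=1
After 7 (visit(O)): cur=O back=5 fwd=0
After 8 (back): cur=Y back=4 fwd=1
After 9 (visit(E)): cur=E back=5 fwd=0
After 10 (visit(S)): cur=S back=6 fwd=0

Answer: back: HOME,J,W,F,Y,E
current: S
forward: (empty)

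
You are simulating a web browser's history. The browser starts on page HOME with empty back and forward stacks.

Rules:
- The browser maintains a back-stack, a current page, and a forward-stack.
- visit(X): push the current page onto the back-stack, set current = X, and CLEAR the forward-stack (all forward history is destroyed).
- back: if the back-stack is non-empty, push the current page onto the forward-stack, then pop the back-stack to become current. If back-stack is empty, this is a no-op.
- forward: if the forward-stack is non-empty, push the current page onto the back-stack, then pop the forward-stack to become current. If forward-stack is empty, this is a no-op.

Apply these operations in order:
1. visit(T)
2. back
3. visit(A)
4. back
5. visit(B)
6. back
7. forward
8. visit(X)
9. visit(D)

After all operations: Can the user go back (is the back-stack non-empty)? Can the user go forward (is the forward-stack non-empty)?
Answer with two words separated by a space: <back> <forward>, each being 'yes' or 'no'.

Answer: yes no

Derivation:
After 1 (visit(T)): cur=T back=1 fwd=0
After 2 (back): cur=HOME back=0 fwd=1
After 3 (visit(A)): cur=A back=1 fwd=0
After 4 (back): cur=HOME back=0 fwd=1
After 5 (visit(B)): cur=B back=1 fwd=0
After 6 (back): cur=HOME back=0 fwd=1
After 7 (forward): cur=B back=1 fwd=0
After 8 (visit(X)): cur=X back=2 fwd=0
After 9 (visit(D)): cur=D back=3 fwd=0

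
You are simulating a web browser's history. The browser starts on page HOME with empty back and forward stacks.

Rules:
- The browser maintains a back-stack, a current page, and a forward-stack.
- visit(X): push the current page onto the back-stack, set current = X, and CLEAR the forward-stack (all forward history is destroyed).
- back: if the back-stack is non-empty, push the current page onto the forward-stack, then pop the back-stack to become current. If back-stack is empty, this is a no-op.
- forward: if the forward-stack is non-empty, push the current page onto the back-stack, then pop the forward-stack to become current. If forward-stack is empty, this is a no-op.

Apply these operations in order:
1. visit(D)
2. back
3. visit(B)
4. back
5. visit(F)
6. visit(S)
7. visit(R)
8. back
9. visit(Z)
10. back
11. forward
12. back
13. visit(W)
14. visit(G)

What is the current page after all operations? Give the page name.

Answer: G

Derivation:
After 1 (visit(D)): cur=D back=1 fwd=0
After 2 (back): cur=HOME back=0 fwd=1
After 3 (visit(B)): cur=B back=1 fwd=0
After 4 (back): cur=HOME back=0 fwd=1
After 5 (visit(F)): cur=F back=1 fwd=0
After 6 (visit(S)): cur=S back=2 fwd=0
After 7 (visit(R)): cur=R back=3 fwd=0
After 8 (back): cur=S back=2 fwd=1
After 9 (visit(Z)): cur=Z back=3 fwd=0
After 10 (back): cur=S back=2 fwd=1
After 11 (forward): cur=Z back=3 fwd=0
After 12 (back): cur=S back=2 fwd=1
After 13 (visit(W)): cur=W back=3 fwd=0
After 14 (visit(G)): cur=G back=4 fwd=0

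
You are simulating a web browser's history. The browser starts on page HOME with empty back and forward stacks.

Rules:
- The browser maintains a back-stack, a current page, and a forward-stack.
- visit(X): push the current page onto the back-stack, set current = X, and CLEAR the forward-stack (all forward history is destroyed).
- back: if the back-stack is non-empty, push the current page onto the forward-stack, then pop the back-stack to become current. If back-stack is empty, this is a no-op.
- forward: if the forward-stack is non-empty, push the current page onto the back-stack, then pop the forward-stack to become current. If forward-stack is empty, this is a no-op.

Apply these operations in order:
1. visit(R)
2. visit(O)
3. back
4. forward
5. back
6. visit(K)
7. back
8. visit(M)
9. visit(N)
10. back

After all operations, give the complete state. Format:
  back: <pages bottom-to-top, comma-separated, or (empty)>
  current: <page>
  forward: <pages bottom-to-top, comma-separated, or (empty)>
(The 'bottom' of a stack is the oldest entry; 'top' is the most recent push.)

Answer: back: HOME,R
current: M
forward: N

Derivation:
After 1 (visit(R)): cur=R back=1 fwd=0
After 2 (visit(O)): cur=O back=2 fwd=0
After 3 (back): cur=R back=1 fwd=1
After 4 (forward): cur=O back=2 fwd=0
After 5 (back): cur=R back=1 fwd=1
After 6 (visit(K)): cur=K back=2 fwd=0
After 7 (back): cur=R back=1 fwd=1
After 8 (visit(M)): cur=M back=2 fwd=0
After 9 (visit(N)): cur=N back=3 fwd=0
After 10 (back): cur=M back=2 fwd=1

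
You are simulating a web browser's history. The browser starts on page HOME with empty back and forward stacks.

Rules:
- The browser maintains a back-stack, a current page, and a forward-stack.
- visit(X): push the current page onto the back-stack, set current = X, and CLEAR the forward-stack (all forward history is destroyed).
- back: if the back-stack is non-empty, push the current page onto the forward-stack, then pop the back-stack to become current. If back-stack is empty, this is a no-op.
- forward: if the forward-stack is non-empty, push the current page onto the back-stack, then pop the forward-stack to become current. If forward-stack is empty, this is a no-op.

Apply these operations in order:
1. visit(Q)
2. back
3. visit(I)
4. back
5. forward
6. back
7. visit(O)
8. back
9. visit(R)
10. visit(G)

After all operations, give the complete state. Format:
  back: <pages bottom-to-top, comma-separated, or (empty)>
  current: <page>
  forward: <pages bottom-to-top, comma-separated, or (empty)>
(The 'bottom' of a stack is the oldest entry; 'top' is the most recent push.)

After 1 (visit(Q)): cur=Q back=1 fwd=0
After 2 (back): cur=HOME back=0 fwd=1
After 3 (visit(I)): cur=I back=1 fwd=0
After 4 (back): cur=HOME back=0 fwd=1
After 5 (forward): cur=I back=1 fwd=0
After 6 (back): cur=HOME back=0 fwd=1
After 7 (visit(O)): cur=O back=1 fwd=0
After 8 (back): cur=HOME back=0 fwd=1
After 9 (visit(R)): cur=R back=1 fwd=0
After 10 (visit(G)): cur=G back=2 fwd=0

Answer: back: HOME,R
current: G
forward: (empty)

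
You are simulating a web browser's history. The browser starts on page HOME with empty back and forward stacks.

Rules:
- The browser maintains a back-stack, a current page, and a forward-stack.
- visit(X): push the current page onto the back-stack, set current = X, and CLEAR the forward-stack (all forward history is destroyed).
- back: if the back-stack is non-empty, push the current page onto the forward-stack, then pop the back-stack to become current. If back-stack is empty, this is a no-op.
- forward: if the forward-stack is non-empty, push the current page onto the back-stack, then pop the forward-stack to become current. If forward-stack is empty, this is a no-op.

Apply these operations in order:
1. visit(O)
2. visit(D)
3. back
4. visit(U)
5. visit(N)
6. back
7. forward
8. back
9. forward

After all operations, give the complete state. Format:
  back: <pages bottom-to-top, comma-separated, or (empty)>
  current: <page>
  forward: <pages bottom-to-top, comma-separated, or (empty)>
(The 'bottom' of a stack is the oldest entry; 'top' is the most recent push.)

Answer: back: HOME,O,U
current: N
forward: (empty)

Derivation:
After 1 (visit(O)): cur=O back=1 fwd=0
After 2 (visit(D)): cur=D back=2 fwd=0
After 3 (back): cur=O back=1 fwd=1
After 4 (visit(U)): cur=U back=2 fwd=0
After 5 (visit(N)): cur=N back=3 fwd=0
After 6 (back): cur=U back=2 fwd=1
After 7 (forward): cur=N back=3 fwd=0
After 8 (back): cur=U back=2 fwd=1
After 9 (forward): cur=N back=3 fwd=0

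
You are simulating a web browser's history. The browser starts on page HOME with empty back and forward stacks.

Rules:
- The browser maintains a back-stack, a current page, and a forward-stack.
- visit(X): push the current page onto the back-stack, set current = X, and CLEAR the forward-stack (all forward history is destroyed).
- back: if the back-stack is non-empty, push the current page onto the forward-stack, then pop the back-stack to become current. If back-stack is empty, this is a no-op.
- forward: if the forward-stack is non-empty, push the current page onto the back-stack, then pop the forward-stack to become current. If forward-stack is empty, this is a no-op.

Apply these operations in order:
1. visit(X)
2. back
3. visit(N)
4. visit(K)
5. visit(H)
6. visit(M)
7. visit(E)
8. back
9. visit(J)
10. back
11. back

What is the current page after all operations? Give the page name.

After 1 (visit(X)): cur=X back=1 fwd=0
After 2 (back): cur=HOME back=0 fwd=1
After 3 (visit(N)): cur=N back=1 fwd=0
After 4 (visit(K)): cur=K back=2 fwd=0
After 5 (visit(H)): cur=H back=3 fwd=0
After 6 (visit(M)): cur=M back=4 fwd=0
After 7 (visit(E)): cur=E back=5 fwd=0
After 8 (back): cur=M back=4 fwd=1
After 9 (visit(J)): cur=J back=5 fwd=0
After 10 (back): cur=M back=4 fwd=1
After 11 (back): cur=H back=3 fwd=2

Answer: H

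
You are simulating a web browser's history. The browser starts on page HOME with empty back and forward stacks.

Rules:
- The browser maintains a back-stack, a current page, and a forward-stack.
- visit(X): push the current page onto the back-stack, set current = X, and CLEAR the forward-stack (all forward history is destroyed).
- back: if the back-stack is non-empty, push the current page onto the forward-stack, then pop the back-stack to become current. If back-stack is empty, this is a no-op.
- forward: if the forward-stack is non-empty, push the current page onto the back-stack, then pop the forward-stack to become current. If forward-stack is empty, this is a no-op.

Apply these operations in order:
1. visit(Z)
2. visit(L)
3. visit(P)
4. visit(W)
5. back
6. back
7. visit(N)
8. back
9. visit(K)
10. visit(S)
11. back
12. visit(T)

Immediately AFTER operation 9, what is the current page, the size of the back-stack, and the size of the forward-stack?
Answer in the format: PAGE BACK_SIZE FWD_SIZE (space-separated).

After 1 (visit(Z)): cur=Z back=1 fwd=0
After 2 (visit(L)): cur=L back=2 fwd=0
After 3 (visit(P)): cur=P back=3 fwd=0
After 4 (visit(W)): cur=W back=4 fwd=0
After 5 (back): cur=P back=3 fwd=1
After 6 (back): cur=L back=2 fwd=2
After 7 (visit(N)): cur=N back=3 fwd=0
After 8 (back): cur=L back=2 fwd=1
After 9 (visit(K)): cur=K back=3 fwd=0

K 3 0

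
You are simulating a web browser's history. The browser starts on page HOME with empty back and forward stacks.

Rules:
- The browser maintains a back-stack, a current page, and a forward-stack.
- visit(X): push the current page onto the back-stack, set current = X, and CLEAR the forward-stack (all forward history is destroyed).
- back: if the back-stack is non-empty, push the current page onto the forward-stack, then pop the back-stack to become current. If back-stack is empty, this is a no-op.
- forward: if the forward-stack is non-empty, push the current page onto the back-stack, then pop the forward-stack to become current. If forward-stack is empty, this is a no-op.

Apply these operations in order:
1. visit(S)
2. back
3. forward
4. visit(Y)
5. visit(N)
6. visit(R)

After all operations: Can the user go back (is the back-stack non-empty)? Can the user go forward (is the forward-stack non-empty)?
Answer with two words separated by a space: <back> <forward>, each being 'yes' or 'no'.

Answer: yes no

Derivation:
After 1 (visit(S)): cur=S back=1 fwd=0
After 2 (back): cur=HOME back=0 fwd=1
After 3 (forward): cur=S back=1 fwd=0
After 4 (visit(Y)): cur=Y back=2 fwd=0
After 5 (visit(N)): cur=N back=3 fwd=0
After 6 (visit(R)): cur=R back=4 fwd=0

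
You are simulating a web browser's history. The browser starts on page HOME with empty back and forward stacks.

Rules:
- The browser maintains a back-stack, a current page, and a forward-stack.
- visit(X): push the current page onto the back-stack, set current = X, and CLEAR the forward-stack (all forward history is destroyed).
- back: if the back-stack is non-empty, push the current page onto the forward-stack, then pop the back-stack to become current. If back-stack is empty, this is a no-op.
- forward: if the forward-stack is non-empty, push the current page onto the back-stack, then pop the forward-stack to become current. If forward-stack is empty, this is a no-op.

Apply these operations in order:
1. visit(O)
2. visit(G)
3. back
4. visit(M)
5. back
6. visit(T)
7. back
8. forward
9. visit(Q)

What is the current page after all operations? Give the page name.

Answer: Q

Derivation:
After 1 (visit(O)): cur=O back=1 fwd=0
After 2 (visit(G)): cur=G back=2 fwd=0
After 3 (back): cur=O back=1 fwd=1
After 4 (visit(M)): cur=M back=2 fwd=0
After 5 (back): cur=O back=1 fwd=1
After 6 (visit(T)): cur=T back=2 fwd=0
After 7 (back): cur=O back=1 fwd=1
After 8 (forward): cur=T back=2 fwd=0
After 9 (visit(Q)): cur=Q back=3 fwd=0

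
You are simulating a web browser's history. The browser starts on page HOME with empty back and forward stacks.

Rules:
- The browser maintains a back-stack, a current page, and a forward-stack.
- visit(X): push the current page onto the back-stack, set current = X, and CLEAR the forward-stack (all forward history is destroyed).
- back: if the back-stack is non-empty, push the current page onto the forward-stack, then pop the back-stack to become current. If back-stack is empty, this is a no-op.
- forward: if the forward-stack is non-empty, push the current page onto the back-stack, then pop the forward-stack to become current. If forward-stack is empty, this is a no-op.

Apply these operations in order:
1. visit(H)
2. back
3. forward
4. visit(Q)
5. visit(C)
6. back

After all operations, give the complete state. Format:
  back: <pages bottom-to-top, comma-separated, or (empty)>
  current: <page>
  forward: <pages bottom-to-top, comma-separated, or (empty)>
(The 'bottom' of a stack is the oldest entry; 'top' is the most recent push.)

After 1 (visit(H)): cur=H back=1 fwd=0
After 2 (back): cur=HOME back=0 fwd=1
After 3 (forward): cur=H back=1 fwd=0
After 4 (visit(Q)): cur=Q back=2 fwd=0
After 5 (visit(C)): cur=C back=3 fwd=0
After 6 (back): cur=Q back=2 fwd=1

Answer: back: HOME,H
current: Q
forward: C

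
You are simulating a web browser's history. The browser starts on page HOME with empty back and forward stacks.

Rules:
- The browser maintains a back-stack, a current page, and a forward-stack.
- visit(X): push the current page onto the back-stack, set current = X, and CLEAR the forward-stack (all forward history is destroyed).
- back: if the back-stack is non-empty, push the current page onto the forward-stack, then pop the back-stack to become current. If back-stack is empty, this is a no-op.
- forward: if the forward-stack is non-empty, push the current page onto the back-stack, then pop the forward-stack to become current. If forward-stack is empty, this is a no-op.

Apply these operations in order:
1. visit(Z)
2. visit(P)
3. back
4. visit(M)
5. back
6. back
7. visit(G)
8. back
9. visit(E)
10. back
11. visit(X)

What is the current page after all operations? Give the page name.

After 1 (visit(Z)): cur=Z back=1 fwd=0
After 2 (visit(P)): cur=P back=2 fwd=0
After 3 (back): cur=Z back=1 fwd=1
After 4 (visit(M)): cur=M back=2 fwd=0
After 5 (back): cur=Z back=1 fwd=1
After 6 (back): cur=HOME back=0 fwd=2
After 7 (visit(G)): cur=G back=1 fwd=0
After 8 (back): cur=HOME back=0 fwd=1
After 9 (visit(E)): cur=E back=1 fwd=0
After 10 (back): cur=HOME back=0 fwd=1
After 11 (visit(X)): cur=X back=1 fwd=0

Answer: X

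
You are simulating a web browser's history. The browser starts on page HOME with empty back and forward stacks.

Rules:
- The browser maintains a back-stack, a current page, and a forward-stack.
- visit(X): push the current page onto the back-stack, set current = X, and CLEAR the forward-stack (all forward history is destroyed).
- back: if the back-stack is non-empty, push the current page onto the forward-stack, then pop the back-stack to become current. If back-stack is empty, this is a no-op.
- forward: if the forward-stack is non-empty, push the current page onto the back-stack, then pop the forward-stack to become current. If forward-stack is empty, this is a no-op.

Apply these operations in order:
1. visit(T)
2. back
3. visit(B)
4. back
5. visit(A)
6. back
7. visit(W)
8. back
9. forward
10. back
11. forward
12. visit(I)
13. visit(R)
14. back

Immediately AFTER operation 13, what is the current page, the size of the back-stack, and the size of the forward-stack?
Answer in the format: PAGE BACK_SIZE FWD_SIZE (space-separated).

After 1 (visit(T)): cur=T back=1 fwd=0
After 2 (back): cur=HOME back=0 fwd=1
After 3 (visit(B)): cur=B back=1 fwd=0
After 4 (back): cur=HOME back=0 fwd=1
After 5 (visit(A)): cur=A back=1 fwd=0
After 6 (back): cur=HOME back=0 fwd=1
After 7 (visit(W)): cur=W back=1 fwd=0
After 8 (back): cur=HOME back=0 fwd=1
After 9 (forward): cur=W back=1 fwd=0
After 10 (back): cur=HOME back=0 fwd=1
After 11 (forward): cur=W back=1 fwd=0
After 12 (visit(I)): cur=I back=2 fwd=0
After 13 (visit(R)): cur=R back=3 fwd=0

R 3 0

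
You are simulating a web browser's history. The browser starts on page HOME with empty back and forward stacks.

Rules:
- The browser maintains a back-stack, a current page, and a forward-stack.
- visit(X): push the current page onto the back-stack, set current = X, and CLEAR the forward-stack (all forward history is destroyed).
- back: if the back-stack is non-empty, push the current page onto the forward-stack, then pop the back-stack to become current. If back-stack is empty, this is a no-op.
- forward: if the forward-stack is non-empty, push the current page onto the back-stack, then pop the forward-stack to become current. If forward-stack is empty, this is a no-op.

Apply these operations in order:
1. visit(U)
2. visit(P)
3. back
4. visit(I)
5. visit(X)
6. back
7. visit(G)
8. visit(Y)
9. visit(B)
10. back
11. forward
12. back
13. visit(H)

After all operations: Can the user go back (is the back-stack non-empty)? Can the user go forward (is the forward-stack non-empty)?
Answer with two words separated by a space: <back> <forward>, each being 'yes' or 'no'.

After 1 (visit(U)): cur=U back=1 fwd=0
After 2 (visit(P)): cur=P back=2 fwd=0
After 3 (back): cur=U back=1 fwd=1
After 4 (visit(I)): cur=I back=2 fwd=0
After 5 (visit(X)): cur=X back=3 fwd=0
After 6 (back): cur=I back=2 fwd=1
After 7 (visit(G)): cur=G back=3 fwd=0
After 8 (visit(Y)): cur=Y back=4 fwd=0
After 9 (visit(B)): cur=B back=5 fwd=0
After 10 (back): cur=Y back=4 fwd=1
After 11 (forward): cur=B back=5 fwd=0
After 12 (back): cur=Y back=4 fwd=1
After 13 (visit(H)): cur=H back=5 fwd=0

Answer: yes no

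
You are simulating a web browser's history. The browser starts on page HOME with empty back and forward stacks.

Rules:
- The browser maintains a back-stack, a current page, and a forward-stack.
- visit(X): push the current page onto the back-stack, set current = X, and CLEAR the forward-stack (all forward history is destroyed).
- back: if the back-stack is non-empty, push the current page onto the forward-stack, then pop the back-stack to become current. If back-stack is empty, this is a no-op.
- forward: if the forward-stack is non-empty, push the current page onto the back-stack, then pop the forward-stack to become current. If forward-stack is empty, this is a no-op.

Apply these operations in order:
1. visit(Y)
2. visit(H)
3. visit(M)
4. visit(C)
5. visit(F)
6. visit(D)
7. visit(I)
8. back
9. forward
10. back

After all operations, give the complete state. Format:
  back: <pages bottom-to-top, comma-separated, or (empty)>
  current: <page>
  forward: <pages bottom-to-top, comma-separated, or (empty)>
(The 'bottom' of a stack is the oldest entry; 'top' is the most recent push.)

After 1 (visit(Y)): cur=Y back=1 fwd=0
After 2 (visit(H)): cur=H back=2 fwd=0
After 3 (visit(M)): cur=M back=3 fwd=0
After 4 (visit(C)): cur=C back=4 fwd=0
After 5 (visit(F)): cur=F back=5 fwd=0
After 6 (visit(D)): cur=D back=6 fwd=0
After 7 (visit(I)): cur=I back=7 fwd=0
After 8 (back): cur=D back=6 fwd=1
After 9 (forward): cur=I back=7 fwd=0
After 10 (back): cur=D back=6 fwd=1

Answer: back: HOME,Y,H,M,C,F
current: D
forward: I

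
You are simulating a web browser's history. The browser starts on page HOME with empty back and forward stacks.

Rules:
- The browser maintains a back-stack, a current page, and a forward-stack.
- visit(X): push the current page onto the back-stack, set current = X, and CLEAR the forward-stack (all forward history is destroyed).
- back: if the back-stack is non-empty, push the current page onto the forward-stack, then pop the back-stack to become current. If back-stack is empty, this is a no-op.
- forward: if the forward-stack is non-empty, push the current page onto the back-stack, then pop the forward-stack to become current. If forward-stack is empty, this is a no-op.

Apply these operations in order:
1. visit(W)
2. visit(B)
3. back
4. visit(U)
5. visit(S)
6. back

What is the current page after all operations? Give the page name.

After 1 (visit(W)): cur=W back=1 fwd=0
After 2 (visit(B)): cur=B back=2 fwd=0
After 3 (back): cur=W back=1 fwd=1
After 4 (visit(U)): cur=U back=2 fwd=0
After 5 (visit(S)): cur=S back=3 fwd=0
After 6 (back): cur=U back=2 fwd=1

Answer: U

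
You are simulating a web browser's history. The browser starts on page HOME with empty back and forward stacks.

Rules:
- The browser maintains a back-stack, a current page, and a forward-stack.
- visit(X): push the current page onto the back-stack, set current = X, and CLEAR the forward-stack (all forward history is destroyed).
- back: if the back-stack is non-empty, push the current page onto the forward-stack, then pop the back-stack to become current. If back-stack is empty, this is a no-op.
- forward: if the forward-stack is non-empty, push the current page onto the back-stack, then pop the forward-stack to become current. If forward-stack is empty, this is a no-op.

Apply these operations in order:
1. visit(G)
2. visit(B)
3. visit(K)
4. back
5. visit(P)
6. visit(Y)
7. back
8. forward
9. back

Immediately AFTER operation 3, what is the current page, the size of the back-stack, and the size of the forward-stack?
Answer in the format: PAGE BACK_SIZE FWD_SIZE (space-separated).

After 1 (visit(G)): cur=G back=1 fwd=0
After 2 (visit(B)): cur=B back=2 fwd=0
After 3 (visit(K)): cur=K back=3 fwd=0

K 3 0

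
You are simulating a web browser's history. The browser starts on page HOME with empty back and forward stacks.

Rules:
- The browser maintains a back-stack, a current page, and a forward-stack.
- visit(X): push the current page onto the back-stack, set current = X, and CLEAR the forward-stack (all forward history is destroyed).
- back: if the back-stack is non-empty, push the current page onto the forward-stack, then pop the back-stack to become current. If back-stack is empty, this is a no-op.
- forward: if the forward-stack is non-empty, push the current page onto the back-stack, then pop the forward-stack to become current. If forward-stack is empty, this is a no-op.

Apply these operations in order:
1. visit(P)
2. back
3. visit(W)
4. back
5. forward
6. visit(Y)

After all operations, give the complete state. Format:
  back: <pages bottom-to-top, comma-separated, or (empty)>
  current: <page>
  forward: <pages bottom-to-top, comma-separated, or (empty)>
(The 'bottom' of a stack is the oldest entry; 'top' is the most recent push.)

Answer: back: HOME,W
current: Y
forward: (empty)

Derivation:
After 1 (visit(P)): cur=P back=1 fwd=0
After 2 (back): cur=HOME back=0 fwd=1
After 3 (visit(W)): cur=W back=1 fwd=0
After 4 (back): cur=HOME back=0 fwd=1
After 5 (forward): cur=W back=1 fwd=0
After 6 (visit(Y)): cur=Y back=2 fwd=0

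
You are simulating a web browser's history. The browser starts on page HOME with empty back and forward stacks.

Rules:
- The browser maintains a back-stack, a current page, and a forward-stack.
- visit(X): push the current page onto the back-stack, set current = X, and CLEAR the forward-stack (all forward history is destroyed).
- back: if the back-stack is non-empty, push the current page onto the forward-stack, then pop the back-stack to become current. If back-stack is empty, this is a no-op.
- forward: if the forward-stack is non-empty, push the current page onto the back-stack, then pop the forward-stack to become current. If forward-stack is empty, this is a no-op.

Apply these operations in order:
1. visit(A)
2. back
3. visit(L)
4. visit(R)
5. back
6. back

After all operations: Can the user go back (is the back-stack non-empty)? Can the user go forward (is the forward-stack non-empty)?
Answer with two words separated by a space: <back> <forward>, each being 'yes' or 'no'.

After 1 (visit(A)): cur=A back=1 fwd=0
After 2 (back): cur=HOME back=0 fwd=1
After 3 (visit(L)): cur=L back=1 fwd=0
After 4 (visit(R)): cur=R back=2 fwd=0
After 5 (back): cur=L back=1 fwd=1
After 6 (back): cur=HOME back=0 fwd=2

Answer: no yes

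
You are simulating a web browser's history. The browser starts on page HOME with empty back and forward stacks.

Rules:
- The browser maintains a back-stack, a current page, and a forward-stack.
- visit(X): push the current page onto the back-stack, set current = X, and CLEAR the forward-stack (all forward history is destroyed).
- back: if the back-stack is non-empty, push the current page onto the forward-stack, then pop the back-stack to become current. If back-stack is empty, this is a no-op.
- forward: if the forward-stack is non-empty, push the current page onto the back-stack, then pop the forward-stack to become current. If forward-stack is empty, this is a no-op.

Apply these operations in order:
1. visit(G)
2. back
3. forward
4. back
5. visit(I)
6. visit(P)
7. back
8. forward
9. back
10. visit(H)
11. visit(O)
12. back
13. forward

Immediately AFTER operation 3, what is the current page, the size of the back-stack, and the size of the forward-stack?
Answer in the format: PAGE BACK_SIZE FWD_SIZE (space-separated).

After 1 (visit(G)): cur=G back=1 fwd=0
After 2 (back): cur=HOME back=0 fwd=1
After 3 (forward): cur=G back=1 fwd=0

G 1 0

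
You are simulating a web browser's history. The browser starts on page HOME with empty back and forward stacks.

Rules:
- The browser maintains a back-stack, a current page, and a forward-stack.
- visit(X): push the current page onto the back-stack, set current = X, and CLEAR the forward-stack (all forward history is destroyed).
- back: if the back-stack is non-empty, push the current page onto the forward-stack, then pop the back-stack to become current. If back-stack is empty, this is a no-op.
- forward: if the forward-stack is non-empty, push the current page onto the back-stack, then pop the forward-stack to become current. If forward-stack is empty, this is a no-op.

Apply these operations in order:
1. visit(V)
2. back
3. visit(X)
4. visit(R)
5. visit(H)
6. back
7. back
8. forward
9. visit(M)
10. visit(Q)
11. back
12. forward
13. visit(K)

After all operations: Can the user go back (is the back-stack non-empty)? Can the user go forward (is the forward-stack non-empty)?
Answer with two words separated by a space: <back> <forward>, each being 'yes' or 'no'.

After 1 (visit(V)): cur=V back=1 fwd=0
After 2 (back): cur=HOME back=0 fwd=1
After 3 (visit(X)): cur=X back=1 fwd=0
After 4 (visit(R)): cur=R back=2 fwd=0
After 5 (visit(H)): cur=H back=3 fwd=0
After 6 (back): cur=R back=2 fwd=1
After 7 (back): cur=X back=1 fwd=2
After 8 (forward): cur=R back=2 fwd=1
After 9 (visit(M)): cur=M back=3 fwd=0
After 10 (visit(Q)): cur=Q back=4 fwd=0
After 11 (back): cur=M back=3 fwd=1
After 12 (forward): cur=Q back=4 fwd=0
After 13 (visit(K)): cur=K back=5 fwd=0

Answer: yes no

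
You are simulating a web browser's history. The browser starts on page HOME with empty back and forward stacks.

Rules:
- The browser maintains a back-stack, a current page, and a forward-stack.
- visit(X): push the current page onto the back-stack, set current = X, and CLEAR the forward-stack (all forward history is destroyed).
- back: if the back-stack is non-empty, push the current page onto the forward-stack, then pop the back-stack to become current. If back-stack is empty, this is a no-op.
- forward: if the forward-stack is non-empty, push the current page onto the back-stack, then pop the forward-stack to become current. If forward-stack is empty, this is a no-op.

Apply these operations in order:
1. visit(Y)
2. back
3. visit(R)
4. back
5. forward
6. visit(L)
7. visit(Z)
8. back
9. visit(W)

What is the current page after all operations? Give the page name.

Answer: W

Derivation:
After 1 (visit(Y)): cur=Y back=1 fwd=0
After 2 (back): cur=HOME back=0 fwd=1
After 3 (visit(R)): cur=R back=1 fwd=0
After 4 (back): cur=HOME back=0 fwd=1
After 5 (forward): cur=R back=1 fwd=0
After 6 (visit(L)): cur=L back=2 fwd=0
After 7 (visit(Z)): cur=Z back=3 fwd=0
After 8 (back): cur=L back=2 fwd=1
After 9 (visit(W)): cur=W back=3 fwd=0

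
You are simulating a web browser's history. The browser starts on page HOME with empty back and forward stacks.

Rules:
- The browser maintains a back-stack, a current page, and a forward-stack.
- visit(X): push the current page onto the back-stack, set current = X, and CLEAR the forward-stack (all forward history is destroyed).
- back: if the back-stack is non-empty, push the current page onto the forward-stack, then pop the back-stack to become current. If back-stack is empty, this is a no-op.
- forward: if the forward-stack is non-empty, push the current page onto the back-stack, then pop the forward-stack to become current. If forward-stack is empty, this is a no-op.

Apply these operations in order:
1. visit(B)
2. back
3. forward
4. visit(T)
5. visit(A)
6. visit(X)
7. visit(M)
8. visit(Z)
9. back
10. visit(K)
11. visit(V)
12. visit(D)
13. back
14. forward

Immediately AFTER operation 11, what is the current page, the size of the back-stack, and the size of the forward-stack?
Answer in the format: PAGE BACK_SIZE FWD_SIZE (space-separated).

After 1 (visit(B)): cur=B back=1 fwd=0
After 2 (back): cur=HOME back=0 fwd=1
After 3 (forward): cur=B back=1 fwd=0
After 4 (visit(T)): cur=T back=2 fwd=0
After 5 (visit(A)): cur=A back=3 fwd=0
After 6 (visit(X)): cur=X back=4 fwd=0
After 7 (visit(M)): cur=M back=5 fwd=0
After 8 (visit(Z)): cur=Z back=6 fwd=0
After 9 (back): cur=M back=5 fwd=1
After 10 (visit(K)): cur=K back=6 fwd=0
After 11 (visit(V)): cur=V back=7 fwd=0

V 7 0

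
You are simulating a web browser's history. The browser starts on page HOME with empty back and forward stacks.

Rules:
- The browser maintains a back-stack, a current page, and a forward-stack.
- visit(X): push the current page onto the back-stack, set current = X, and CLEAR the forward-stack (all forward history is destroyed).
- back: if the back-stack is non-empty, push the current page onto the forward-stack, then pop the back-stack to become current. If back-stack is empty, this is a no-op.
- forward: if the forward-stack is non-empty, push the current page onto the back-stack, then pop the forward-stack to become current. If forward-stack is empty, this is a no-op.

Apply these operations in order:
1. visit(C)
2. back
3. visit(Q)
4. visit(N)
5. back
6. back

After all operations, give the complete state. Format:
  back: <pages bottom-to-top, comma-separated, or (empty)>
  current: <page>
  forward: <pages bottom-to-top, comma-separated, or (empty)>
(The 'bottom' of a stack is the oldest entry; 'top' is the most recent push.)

After 1 (visit(C)): cur=C back=1 fwd=0
After 2 (back): cur=HOME back=0 fwd=1
After 3 (visit(Q)): cur=Q back=1 fwd=0
After 4 (visit(N)): cur=N back=2 fwd=0
After 5 (back): cur=Q back=1 fwd=1
After 6 (back): cur=HOME back=0 fwd=2

Answer: back: (empty)
current: HOME
forward: N,Q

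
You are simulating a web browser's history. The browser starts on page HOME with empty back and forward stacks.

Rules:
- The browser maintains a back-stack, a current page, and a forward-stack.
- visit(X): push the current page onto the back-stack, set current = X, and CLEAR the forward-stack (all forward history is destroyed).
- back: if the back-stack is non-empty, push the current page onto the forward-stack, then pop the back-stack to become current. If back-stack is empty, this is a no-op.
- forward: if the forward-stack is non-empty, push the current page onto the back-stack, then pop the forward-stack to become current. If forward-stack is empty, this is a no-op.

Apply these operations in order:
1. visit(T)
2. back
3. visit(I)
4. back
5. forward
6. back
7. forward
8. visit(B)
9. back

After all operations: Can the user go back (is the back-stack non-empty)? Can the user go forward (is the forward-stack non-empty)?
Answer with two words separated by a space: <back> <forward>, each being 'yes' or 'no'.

Answer: yes yes

Derivation:
After 1 (visit(T)): cur=T back=1 fwd=0
After 2 (back): cur=HOME back=0 fwd=1
After 3 (visit(I)): cur=I back=1 fwd=0
After 4 (back): cur=HOME back=0 fwd=1
After 5 (forward): cur=I back=1 fwd=0
After 6 (back): cur=HOME back=0 fwd=1
After 7 (forward): cur=I back=1 fwd=0
After 8 (visit(B)): cur=B back=2 fwd=0
After 9 (back): cur=I back=1 fwd=1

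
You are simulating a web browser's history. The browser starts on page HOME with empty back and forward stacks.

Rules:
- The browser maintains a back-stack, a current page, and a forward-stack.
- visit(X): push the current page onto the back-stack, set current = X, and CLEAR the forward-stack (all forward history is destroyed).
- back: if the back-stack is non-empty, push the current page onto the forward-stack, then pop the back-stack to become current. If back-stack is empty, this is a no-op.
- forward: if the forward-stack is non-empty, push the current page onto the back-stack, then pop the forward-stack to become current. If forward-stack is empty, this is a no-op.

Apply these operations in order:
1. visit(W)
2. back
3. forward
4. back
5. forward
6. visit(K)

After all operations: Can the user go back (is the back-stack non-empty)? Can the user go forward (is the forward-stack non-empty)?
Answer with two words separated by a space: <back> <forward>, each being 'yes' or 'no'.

After 1 (visit(W)): cur=W back=1 fwd=0
After 2 (back): cur=HOME back=0 fwd=1
After 3 (forward): cur=W back=1 fwd=0
After 4 (back): cur=HOME back=0 fwd=1
After 5 (forward): cur=W back=1 fwd=0
After 6 (visit(K)): cur=K back=2 fwd=0

Answer: yes no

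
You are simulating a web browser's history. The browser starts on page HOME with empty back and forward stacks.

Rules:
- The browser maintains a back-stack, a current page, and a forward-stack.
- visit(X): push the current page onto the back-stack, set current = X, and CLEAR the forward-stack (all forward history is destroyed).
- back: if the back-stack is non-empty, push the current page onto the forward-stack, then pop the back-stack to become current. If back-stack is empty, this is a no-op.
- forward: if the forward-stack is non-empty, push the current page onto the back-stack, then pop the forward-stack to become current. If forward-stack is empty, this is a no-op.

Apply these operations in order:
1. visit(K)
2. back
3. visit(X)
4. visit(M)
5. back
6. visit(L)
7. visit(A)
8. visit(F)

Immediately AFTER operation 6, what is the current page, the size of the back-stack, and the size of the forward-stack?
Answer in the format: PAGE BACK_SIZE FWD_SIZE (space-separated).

After 1 (visit(K)): cur=K back=1 fwd=0
After 2 (back): cur=HOME back=0 fwd=1
After 3 (visit(X)): cur=X back=1 fwd=0
After 4 (visit(M)): cur=M back=2 fwd=0
After 5 (back): cur=X back=1 fwd=1
After 6 (visit(L)): cur=L back=2 fwd=0

L 2 0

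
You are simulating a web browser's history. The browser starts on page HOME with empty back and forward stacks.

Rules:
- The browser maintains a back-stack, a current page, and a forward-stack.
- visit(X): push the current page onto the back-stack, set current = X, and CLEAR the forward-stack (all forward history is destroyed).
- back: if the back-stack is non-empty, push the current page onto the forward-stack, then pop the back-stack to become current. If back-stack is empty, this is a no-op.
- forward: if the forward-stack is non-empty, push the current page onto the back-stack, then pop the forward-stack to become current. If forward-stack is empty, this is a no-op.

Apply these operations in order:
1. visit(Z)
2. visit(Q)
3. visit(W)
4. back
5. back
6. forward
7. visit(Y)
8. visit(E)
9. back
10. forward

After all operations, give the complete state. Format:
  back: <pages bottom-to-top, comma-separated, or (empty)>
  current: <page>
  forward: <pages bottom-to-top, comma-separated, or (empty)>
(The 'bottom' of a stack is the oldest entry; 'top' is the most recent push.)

After 1 (visit(Z)): cur=Z back=1 fwd=0
After 2 (visit(Q)): cur=Q back=2 fwd=0
After 3 (visit(W)): cur=W back=3 fwd=0
After 4 (back): cur=Q back=2 fwd=1
After 5 (back): cur=Z back=1 fwd=2
After 6 (forward): cur=Q back=2 fwd=1
After 7 (visit(Y)): cur=Y back=3 fwd=0
After 8 (visit(E)): cur=E back=4 fwd=0
After 9 (back): cur=Y back=3 fwd=1
After 10 (forward): cur=E back=4 fwd=0

Answer: back: HOME,Z,Q,Y
current: E
forward: (empty)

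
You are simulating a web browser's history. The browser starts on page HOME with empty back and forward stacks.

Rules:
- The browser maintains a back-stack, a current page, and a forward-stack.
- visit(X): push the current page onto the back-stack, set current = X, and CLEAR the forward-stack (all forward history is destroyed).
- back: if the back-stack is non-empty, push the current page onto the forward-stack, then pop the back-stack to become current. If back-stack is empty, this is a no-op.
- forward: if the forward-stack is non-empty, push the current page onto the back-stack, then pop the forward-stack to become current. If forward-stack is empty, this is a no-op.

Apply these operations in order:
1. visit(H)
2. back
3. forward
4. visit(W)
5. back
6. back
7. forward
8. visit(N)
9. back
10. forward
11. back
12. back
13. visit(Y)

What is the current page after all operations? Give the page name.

Answer: Y

Derivation:
After 1 (visit(H)): cur=H back=1 fwd=0
After 2 (back): cur=HOME back=0 fwd=1
After 3 (forward): cur=H back=1 fwd=0
After 4 (visit(W)): cur=W back=2 fwd=0
After 5 (back): cur=H back=1 fwd=1
After 6 (back): cur=HOME back=0 fwd=2
After 7 (forward): cur=H back=1 fwd=1
After 8 (visit(N)): cur=N back=2 fwd=0
After 9 (back): cur=H back=1 fwd=1
After 10 (forward): cur=N back=2 fwd=0
After 11 (back): cur=H back=1 fwd=1
After 12 (back): cur=HOME back=0 fwd=2
After 13 (visit(Y)): cur=Y back=1 fwd=0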